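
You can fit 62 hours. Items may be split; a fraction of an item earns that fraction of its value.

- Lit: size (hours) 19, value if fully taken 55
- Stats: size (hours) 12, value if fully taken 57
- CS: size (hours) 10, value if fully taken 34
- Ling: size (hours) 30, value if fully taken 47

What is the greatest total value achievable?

Best value per unit of size first: Stats 57/12≈4.75, CS 34/10≈3.4, Lit 55/19≈2.89, Ling 47/30≈1.57.
Take all of Stats (12 hours, value 57) ; 50 hours left.
Take all of CS (10 hours, value 34) ; 40 hours left.
All 19 hours of Lit fit (value 55) ; 21 remain.
21 hours left: a 21/30 share of Ling gives 47×21/30 = 32.9.
Total value = 178.9.

178.9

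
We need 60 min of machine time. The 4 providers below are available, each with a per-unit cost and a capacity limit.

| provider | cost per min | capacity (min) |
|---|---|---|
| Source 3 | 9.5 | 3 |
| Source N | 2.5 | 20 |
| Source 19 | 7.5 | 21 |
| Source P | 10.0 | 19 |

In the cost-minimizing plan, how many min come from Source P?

16

Fill from the cheapest provider first.
Source N (2.5): use full 20 — 40 min to go.
Source 19 at 7.5: take all 21 min — 19 still needed.
Source 3 (9.5): use full 3 — 16 min to go.
Source P (10.0): take the remaining 16 — done.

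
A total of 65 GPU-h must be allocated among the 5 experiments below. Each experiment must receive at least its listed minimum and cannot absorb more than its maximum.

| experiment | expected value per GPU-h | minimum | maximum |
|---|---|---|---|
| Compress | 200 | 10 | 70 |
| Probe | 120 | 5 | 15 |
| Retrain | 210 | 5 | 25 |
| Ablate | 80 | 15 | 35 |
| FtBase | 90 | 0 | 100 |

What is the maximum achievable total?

11050

Meeting every minimum uses 10+5+5+15+0 = 35 GPU-h, leaving 30.
Highest expected value per GPU-h first: Retrain 210 > Compress 200 > Probe 120 > FtBase 90 > Ablate 80.
Retrain takes 20 more to reach its cap of 25 → 10 left.
Only 10 left; Compress takes them to reach 20.
Total = 200×20 + 120×5 + 210×25 + 80×15 = 11050.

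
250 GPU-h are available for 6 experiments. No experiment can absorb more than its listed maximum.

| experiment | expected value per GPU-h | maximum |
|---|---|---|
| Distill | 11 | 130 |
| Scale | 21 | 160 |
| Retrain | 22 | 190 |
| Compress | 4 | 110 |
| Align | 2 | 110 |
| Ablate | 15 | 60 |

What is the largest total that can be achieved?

5440

Highest expected value per GPU-h first: Retrain 22 > Scale 21 > Ablate 15 > Distill 11 > Compress 4 > Align 2.
Retrain: +190 to 190 (cap) ; 60 left.
Only 60 left; Scale takes them to reach 60.
Total = 21×60 + 22×190 = 5440.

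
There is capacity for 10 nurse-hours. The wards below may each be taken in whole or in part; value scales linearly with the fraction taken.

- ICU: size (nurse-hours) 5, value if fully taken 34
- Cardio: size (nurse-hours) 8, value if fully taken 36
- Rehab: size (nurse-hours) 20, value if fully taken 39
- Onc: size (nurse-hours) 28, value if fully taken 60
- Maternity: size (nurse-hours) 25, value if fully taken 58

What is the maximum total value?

56.5

Rank by value-to-size ratio: ICU 34/5≈6.8, Cardio 36/8≈4.5, Maternity 58/25≈2.32, Onc 60/28≈2.14, Rehab 39/20≈1.95.
ICU: take in full, 5 nurse-hours for value 34 ; 5 left.
Only 5 nurse-hours remain; take 5/8 of Cardio for value 36×5/8 = 22.5.
Total value = 56.5.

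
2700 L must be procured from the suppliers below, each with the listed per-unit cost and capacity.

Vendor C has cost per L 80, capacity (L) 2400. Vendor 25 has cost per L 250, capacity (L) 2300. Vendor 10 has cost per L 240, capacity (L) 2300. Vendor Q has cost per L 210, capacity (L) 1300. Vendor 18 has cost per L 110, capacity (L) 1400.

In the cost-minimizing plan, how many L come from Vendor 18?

300

Use suppliers in increasing cost order.
Vendor C at 80: take all 2400 L ; 300 still needed.
Vendor 18 at 110: take 300 of its 1400 ; requirement met.
Vendor Q, Vendor 10, Vendor 25: unused.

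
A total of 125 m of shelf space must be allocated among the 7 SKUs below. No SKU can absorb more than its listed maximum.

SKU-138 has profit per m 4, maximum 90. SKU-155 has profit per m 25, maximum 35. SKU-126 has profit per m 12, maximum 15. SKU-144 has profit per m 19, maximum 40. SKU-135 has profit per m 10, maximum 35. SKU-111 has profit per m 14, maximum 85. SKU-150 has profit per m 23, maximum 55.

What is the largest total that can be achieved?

2805

Order the SKUs by profit per m: SKU-155 25 > SKU-150 23 > SKU-144 19 > SKU-111 14 > SKU-126 12 > SKU-135 10 > SKU-138 4.
SKU-155: +35 to 35 (cap) → 90 left.
Give SKU-150 55 to hit its cap of 55 → 35 left.
Only 35 left; SKU-144 takes them to reach 35.
Total = 25×35 + 19×35 + 23×55 = 2805.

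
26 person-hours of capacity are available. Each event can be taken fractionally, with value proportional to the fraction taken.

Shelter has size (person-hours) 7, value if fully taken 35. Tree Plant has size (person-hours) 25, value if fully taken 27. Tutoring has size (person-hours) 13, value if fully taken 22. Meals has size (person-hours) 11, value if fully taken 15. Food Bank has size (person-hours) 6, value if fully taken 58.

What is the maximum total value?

115

Sort by value density: Food Bank 58/6≈9.67, Shelter 35/7≈5, Tutoring 22/13≈1.69, Meals 15/11≈1.36, Tree Plant 27/25≈1.08.
Food Bank: take in full, 6 person-hours for value 58 → 20 left.
Take all of Shelter (7 person-hours, value 35) → 13 person-hours left.
Tutoring: take in full, 13 person-hours for value 22 → 0 left.
Total value = 115.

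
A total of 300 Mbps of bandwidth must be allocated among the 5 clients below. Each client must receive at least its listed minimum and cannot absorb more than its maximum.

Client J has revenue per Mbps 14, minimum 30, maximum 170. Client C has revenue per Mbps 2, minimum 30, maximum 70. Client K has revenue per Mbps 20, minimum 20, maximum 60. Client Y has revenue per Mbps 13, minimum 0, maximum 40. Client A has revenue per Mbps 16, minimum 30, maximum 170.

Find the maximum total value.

4540

Meeting every minimum uses 30+30+20+0+30 = 110 Mbps, leaving 190.
Rank by revenue per Mbps: Client K 20 > Client A 16 > Client J 14 > Client Y 13 > Client C 2.
Give Client K 40 more to hit its cap of 60 — 150 left.
Client A: +140 to 170 (cap) — 10 left.
Only 10 left; Client J takes them to reach 40.
Total = 14×40 + 2×30 + 20×60 + 16×170 = 4540.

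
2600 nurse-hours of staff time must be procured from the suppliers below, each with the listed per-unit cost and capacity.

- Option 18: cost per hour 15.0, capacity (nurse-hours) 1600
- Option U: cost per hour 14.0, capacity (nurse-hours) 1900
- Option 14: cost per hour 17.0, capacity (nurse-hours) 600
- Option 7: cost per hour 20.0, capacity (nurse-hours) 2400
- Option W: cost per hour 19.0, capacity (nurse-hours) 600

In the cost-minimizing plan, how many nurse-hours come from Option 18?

700

Cheapest first:
Take 1900 from Option U at 14.0 → need 700 more.
Take 700 from Option 18 at 15.0 to finish.
Option 14, Option W, Option 7: unused.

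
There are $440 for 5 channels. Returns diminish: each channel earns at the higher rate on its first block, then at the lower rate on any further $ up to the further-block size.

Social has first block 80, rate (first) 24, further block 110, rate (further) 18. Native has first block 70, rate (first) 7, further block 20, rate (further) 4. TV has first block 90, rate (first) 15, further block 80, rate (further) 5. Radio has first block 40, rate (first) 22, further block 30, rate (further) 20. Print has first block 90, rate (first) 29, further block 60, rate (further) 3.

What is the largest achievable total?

Rank every tier by rate: Print/tier1 29 > Social/tier1 24 > Radio/tier1 22 > Radio/tier2 20 > Social/tier2 18 > TV/tier1 15 > Native/tier1 7 > TV/tier2 5 > Native/tier2 4 > Print/tier2 3.
Fill Print tier1 block (90 at 29) → 350 left.
Social/tier1 (24): +80 → 270 left.
Radio tier1 at 22: fill all 40 → 230 left.
Fill Radio tier2 block (30 at 20) → 200 left.
Fill Social tier2 block (110 at 18) → 90 left.
TV/tier1 (15): +90 → 0 left.
Total = 29×90 + 24×80 + 22×40 + 20×30 + 18×110 + 15×90 = 9340.

9340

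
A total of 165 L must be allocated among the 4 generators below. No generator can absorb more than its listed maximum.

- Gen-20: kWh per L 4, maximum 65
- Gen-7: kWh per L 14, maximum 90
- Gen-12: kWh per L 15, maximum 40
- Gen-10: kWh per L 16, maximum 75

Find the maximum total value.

2500

Highest kWh per L first: Gen-10 16 > Gen-12 15 > Gen-7 14 > Gen-20 4.
Gen-10 takes 75 to reach its cap of 75 — 90 left.
Give Gen-12 40 to hit its cap of 40 — 50 left.
Gen-7: +50 (room for 90) → 50. Pool exhausted.
Total = 14×50 + 15×40 + 16×75 = 2500.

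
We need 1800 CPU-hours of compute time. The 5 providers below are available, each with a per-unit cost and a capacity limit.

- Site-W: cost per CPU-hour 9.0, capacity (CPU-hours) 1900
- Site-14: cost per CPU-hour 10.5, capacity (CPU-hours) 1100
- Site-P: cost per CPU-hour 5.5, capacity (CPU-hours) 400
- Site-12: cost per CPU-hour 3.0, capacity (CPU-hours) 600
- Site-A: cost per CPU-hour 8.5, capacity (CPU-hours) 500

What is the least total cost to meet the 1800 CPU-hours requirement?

10950

Fill from the cheapest provider first.
Site-12 at 3.0: take all 600 CPU-hours — 1200 still needed.
Take 400 from Site-P at 5.5 — need 800 more.
Take 500 from Site-A at 8.5 — need 300 more.
Take 300 from Site-W at 9.0 to finish.
Site-14: unused.
Cost = 600×3.0 + 400×5.5 + 500×8.5 + 300×9.0 = 10950.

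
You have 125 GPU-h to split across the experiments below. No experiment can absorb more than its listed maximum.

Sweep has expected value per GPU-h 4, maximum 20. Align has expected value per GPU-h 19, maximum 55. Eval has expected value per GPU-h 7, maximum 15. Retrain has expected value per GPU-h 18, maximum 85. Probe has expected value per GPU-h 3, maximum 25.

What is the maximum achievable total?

Rank by expected value per GPU-h: Align 19 > Retrain 18 > Eval 7 > Sweep 4 > Probe 3.
Give Align 55 to hit its cap of 55 — 70 left.
Only 70 left; Retrain takes them to reach 70.
Total = 19×55 + 18×70 = 2305.

2305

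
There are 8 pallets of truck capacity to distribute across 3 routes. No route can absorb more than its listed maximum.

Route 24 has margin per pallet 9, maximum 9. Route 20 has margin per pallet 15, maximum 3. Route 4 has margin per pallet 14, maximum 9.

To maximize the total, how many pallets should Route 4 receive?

5

Highest margin per pallet first: Route 20 15 > Route 4 14 > Route 24 9.
Route 20: +3 to 3 (cap) → 5 left.
Only 5 left; Route 4 takes them to reach 5.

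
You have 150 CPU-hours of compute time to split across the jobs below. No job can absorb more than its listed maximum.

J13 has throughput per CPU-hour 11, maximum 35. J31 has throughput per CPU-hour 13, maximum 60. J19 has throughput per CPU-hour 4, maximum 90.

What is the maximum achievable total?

1385

Rank by throughput per CPU-hour: J31 13 > J13 11 > J19 4.
J31: +60 to 60 (cap) — 90 left.
Give J13 35 to hit its cap of 35 — 55 left.
Only 55 left; J19 takes them to reach 55.
Total = 11×35 + 13×60 + 4×55 = 1385.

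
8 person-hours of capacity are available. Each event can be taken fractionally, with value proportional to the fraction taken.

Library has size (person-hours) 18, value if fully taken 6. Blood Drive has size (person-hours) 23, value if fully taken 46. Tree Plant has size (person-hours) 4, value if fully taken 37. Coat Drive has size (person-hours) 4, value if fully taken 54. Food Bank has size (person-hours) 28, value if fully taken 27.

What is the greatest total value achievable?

91

Best value per unit of size first: Coat Drive 54/4≈13.5, Tree Plant 37/4≈9.25, Blood Drive 46/23≈2, Food Bank 27/28≈0.964, Library 6/18≈0.333.
Coat Drive: take in full, 4 person-hours for value 54 → 4 left.
All 4 person-hours of Tree Plant fit (value 37) → 0 remain.
Total value = 91.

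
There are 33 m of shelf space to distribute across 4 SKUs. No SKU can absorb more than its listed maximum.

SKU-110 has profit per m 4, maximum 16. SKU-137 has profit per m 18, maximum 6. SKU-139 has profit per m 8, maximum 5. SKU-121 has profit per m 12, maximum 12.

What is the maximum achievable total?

Rank by profit per m: SKU-137 18 > SKU-121 12 > SKU-139 8 > SKU-110 4.
SKU-137 takes 6 to reach its cap of 6 — 27 left.
SKU-121: +12 to 12 (cap) — 15 left.
SKU-139 takes 5 to reach its cap of 5 — 10 left.
SKU-110 has room for 16 but only 10 remain, so it gets 10.
Total = 4×10 + 18×6 + 8×5 + 12×12 = 332.

332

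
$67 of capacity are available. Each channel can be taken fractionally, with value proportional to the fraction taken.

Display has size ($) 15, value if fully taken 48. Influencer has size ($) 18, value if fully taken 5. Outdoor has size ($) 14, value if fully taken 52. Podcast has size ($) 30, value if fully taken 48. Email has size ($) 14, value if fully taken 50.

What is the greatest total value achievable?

Sort by value density: Outdoor 52/14≈3.71, Email 50/14≈3.57, Display 48/15≈3.2, Podcast 48/30≈1.6, Influencer 5/18≈0.278.
Take all of Outdoor (14 $, value 52) — 53 $ left.
Email: take in full, 14 $ for value 50 — 39 left.
Display: take in full, 15 $ for value 48 — 24 left.
Only 24 $ remain; take 24/30 of Podcast for value 48×24/30 = 38.4.
Total value = 188.4.

188.4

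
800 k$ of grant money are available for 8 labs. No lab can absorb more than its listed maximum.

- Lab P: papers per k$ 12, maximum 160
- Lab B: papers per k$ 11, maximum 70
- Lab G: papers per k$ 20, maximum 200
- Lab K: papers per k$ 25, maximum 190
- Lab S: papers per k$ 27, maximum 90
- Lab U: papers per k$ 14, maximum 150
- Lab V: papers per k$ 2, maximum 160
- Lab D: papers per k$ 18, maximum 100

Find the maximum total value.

Rank by papers per k$: Lab S 27 > Lab K 25 > Lab G 20 > Lab D 18 > Lab U 14 > Lab P 12 > Lab B 11 > Lab V 2.
Lab S: +90 to 90 (cap) → 710 left.
Lab K: +190 to 190 (cap) → 520 left.
Give Lab G 200 to hit its cap of 200 → 320 left.
Give Lab D 100 to hit its cap of 100 → 220 left.
Lab U: +150 to 150 (cap) → 70 left.
Lab P has room for 160 but only 70 remain, so it gets 70.
Total = 12×70 + 20×200 + 25×190 + 27×90 + 14×150 + 18×100 = 15920.

15920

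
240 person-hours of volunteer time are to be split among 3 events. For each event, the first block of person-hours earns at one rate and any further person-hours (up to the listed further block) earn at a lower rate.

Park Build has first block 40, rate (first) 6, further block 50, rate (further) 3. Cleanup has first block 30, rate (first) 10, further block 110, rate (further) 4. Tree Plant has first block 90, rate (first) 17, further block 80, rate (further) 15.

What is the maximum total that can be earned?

3270

Rank every tier by rate: Tree Plant/first 17 > Tree Plant/second 15 > Cleanup/first 10 > Park Build/first 6 > Cleanup/second 4 > Park Build/second 3.
Tree Plant/first (17): +90 — 150 left.
Tree Plant second at 15: fill all 80 — 70 left.
Cleanup first at 10: fill all 30 — 40 left.
Park Build/first (6): +40 — 0 left.
Total = 17×90 + 15×80 + 10×30 + 6×40 = 3270.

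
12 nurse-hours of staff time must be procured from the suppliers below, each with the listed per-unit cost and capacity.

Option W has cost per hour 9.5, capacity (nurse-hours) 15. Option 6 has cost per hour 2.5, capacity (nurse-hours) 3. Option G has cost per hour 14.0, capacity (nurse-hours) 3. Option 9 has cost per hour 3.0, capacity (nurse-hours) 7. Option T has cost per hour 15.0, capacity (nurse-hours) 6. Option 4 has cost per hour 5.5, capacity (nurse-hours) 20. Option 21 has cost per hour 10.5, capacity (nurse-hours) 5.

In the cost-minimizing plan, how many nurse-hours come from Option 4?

Use suppliers in increasing cost order.
Take 3 from Option 6 at 2.5 — need 9 more.
Option 9 at 3.0: take all 7 nurse-hours — 2 still needed.
Option 4 (5.5): take the remaining 2 — done.
Option W, Option 21, Option G, Option T: unused.

2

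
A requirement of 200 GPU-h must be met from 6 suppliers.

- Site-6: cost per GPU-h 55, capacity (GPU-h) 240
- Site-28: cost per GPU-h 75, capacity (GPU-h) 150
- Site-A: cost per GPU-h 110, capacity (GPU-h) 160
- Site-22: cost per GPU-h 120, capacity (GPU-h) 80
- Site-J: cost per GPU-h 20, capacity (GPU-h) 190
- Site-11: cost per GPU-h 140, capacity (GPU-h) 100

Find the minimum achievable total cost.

Cheapest first:
Site-J at 20: take all 190 GPU-h ; 10 still needed.
Take 10 from Site-6 at 55 to finish.
Site-28, Site-A, Site-22, Site-11: unused.
Cost = 190×20 + 10×55 = 4350.

4350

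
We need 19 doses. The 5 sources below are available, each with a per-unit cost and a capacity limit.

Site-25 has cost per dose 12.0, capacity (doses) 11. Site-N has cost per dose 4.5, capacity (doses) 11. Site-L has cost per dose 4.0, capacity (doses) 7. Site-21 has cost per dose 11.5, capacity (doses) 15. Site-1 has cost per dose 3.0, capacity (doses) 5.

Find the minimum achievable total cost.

Fill from the cheapest source first.
Site-1 at 3.0: take all 5 doses → 14 still needed.
Site-L at 4.0: take all 7 doses → 7 still needed.
Site-N at 4.5: take 7 of its 11 → requirement met.
Site-21, Site-25: unused.
Cost = 5×3.0 + 7×4.0 + 7×4.5 = 74.5.

74.5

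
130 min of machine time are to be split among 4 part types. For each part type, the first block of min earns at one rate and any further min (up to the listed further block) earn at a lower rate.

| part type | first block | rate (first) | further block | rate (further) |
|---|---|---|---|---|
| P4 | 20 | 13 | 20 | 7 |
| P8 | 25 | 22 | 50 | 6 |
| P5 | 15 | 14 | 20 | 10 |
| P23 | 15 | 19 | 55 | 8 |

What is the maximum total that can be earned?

Order all 8 blocks by rate: P8/tier1 22 > P23/tier1 19 > P5/tier1 14 > P4/tier1 13 > P5/tier2 10 > P23/tier2 8 > P4/tier2 7 > P8/tier2 6.
P8 tier1 at 22: fill all 25 → 105 left.
P23/tier1 (19): +15 → 90 left.
P5 tier1 at 14: fill all 15 → 75 left.
P4/tier1 (13): +20 → 55 left.
P5 tier2 at 10: fill all 20 → 35 left.
35 remain; put them into P23 tier2 at 8.
Total = 22×25 + 19×15 + 14×15 + 13×20 + 10×20 + 8×35 = 1785.

1785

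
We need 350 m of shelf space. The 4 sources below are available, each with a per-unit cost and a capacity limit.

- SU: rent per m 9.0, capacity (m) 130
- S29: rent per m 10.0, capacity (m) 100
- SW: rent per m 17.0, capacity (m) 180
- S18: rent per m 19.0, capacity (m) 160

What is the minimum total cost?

Fill from the cheapest source first.
SU at 9.0: take all 130 m — 220 still needed.
Take 100 from S29 at 10.0 — need 120 more.
Take 120 from SW at 17.0 to finish.
S18: unused.
Cost = 130×9.0 + 100×10.0 + 120×17.0 = 4210.

4210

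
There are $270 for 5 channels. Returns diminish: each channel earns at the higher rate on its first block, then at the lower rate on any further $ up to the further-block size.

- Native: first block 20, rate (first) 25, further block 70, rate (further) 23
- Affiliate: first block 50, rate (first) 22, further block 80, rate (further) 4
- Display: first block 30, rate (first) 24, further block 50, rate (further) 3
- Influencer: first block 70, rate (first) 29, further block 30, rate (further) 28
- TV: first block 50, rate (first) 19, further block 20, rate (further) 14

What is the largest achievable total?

6800

Treat each block as its own option and order by rate: Influencer/T1 29 > Influencer/T2 28 > Native/T1 25 > Display/T1 24 > Native/T2 23 > Affiliate/T1 22 > TV/T1 19 > TV/T2 14 > Affiliate/T2 4 > Display/T2 3.
Influencer/T1 (29): +70 ; 200 left.
Influencer T2 at 28: fill all 30 ; 170 left.
Fill Native T1 block (20 at 25) ; 150 left.
Display/T1 (24): +30 ; 120 left.
Native/T2 (23): +70 ; 50 left.
Affiliate/T1 (22): +50 ; 0 left.
Total = 29×70 + 28×30 + 25×20 + 24×30 + 23×70 + 22×50 = 6800.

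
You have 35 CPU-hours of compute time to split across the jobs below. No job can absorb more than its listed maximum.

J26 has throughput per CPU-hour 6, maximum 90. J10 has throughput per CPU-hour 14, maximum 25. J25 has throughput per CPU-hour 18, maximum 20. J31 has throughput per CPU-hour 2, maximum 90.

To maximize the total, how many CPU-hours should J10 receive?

Highest throughput per CPU-hour first: J25 18 > J10 14 > J26 6 > J31 2.
J25: +20 to 20 (cap) — 15 left.
Only 15 left; J10 takes them to reach 15.

15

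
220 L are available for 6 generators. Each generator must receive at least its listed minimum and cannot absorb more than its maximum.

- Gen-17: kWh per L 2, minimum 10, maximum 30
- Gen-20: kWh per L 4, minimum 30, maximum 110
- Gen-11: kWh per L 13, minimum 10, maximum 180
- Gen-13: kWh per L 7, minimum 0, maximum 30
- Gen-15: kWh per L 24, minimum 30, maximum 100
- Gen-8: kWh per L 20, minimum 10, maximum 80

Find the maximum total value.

Meeting every minimum uses 10+30+10+0+30+10 = 90 L, leaving 130.
Order the generators by kWh per L: Gen-15 24 > Gen-8 20 > Gen-11 13 > Gen-13 7 > Gen-20 4 > Gen-17 2.
Give Gen-15 70 more to hit its cap of 100 → 60 left.
Gen-8 has room for 70 more but only 60 remain, so it gets 70.
Total = 2×10 + 4×30 + 13×10 + 24×100 + 20×70 = 4070.

4070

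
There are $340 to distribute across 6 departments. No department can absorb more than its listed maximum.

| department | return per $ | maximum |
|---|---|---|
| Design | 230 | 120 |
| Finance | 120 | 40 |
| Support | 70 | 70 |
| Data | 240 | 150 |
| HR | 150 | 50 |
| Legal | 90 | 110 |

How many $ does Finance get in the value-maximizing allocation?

20

Highest return per $ first: Data 240 > Design 230 > HR 150 > Finance 120 > Legal 90 > Support 70.
Data: +150 to 150 (cap) — 190 left.
Give Design 120 to hit its cap of 120 — 70 left.
Give HR 50 to hit its cap of 50 — 20 left.
Finance: +20 (room for 40) → 20. Pool exhausted.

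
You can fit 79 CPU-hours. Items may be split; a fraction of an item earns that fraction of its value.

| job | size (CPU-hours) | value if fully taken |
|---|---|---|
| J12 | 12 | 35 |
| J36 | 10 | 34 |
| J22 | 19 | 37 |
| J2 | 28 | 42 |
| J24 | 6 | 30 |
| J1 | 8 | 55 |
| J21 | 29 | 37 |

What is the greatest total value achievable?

Best value per unit of size first: J1 55/8≈6.88, J24 30/6≈5, J36 34/10≈3.4, J12 35/12≈2.92, J22 37/19≈1.95, J2 42/28≈1.5, J21 37/29≈1.28.
J1: take in full, 8 CPU-hours for value 55 ; 71 left.
All 6 CPU-hours of J24 fit (value 30) ; 65 remain.
J36: take in full, 10 CPU-hours for value 34 ; 55 left.
J12: take in full, 12 CPU-hours for value 35 ; 43 left.
Take all of J22 (19 CPU-hours, value 37) ; 24 CPU-hours left.
Only 24 CPU-hours remain; take 24/28 of J2 for value 42×24/28 = 36.
Total value = 227.

227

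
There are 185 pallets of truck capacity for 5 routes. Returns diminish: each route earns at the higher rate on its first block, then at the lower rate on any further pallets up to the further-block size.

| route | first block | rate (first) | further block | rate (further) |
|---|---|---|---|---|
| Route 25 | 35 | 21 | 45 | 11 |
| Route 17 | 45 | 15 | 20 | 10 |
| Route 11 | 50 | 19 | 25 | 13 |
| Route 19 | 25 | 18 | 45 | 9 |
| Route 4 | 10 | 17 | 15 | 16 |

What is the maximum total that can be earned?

Treat each block as its own option and order by rate: Route 25/tier1 21 > Route 11/tier1 19 > Route 19/tier1 18 > Route 4/tier1 17 > Route 4/tier2 16 > Route 17/tier1 15 > Route 11/tier2 13 > Route 25/tier2 11 > Route 17/tier2 10 > Route 19/tier2 9.
Route 25/tier1 (21): +35 → 150 left.
Route 11 tier1 at 19: fill all 50 → 100 left.
Route 19 tier1 at 18: fill all 25 → 75 left.
Route 4 tier1 at 17: fill all 10 → 65 left.
Fill Route 4 tier2 block (15 at 16) → 50 left.
Fill Route 17 tier1 block (45 at 15) → 5 left.
Route 11/tier2: +5 of 25 at 13; pool empty.
Total = 21×35 + 19×50 + 18×25 + 17×10 + 16×15 + 15×45 + 13×5 = 3285.

3285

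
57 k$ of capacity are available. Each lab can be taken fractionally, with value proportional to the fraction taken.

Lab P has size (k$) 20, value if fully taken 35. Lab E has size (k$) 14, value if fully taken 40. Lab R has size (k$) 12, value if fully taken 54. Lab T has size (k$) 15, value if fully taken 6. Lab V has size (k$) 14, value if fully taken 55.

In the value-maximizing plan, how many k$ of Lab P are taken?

17

Best value per unit of size first: Lab R 54/12≈4.5, Lab V 55/14≈3.93, Lab E 40/14≈2.86, Lab P 35/20≈1.75, Lab T 6/15≈0.4.
Lab R: take in full, 12 k$ for value 54 — 45 left.
Lab V: take in full, 14 k$ for value 55 — 31 left.
All 14 k$ of Lab E fit (value 40) — 17 remain.
Only 17 k$ remain; take 17/20 of Lab P for value 35×17/20 = 29.75.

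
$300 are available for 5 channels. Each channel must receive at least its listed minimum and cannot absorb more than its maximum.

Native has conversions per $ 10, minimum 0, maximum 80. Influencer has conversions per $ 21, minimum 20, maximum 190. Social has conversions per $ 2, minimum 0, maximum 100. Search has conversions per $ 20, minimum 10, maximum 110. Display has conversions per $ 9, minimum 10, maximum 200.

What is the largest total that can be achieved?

6080

Meeting every minimum uses 0+20+0+10+10 = 40 $, leaving 260.
Order the channels by conversions per $: Influencer 21 > Search 20 > Native 10 > Display 9 > Social 2.
Influencer takes 170 more to reach its cap of 190 → 90 left.
Only 90 left; Search takes them to reach 100.
Total = 21×190 + 20×100 + 9×10 = 6080.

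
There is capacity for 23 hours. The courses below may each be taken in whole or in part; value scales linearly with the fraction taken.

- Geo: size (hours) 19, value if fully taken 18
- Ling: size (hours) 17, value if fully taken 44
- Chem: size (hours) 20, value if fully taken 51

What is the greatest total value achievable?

Rank by value-to-size ratio: Ling 44/17≈2.59, Chem 51/20≈2.55, Geo 18/19≈0.947.
Take all of Ling (17 hours, value 44) ; 6 hours left.
6 hours left: a 6/20 share of Chem gives 51×6/20 = 15.3.
Total value = 59.3.

59.3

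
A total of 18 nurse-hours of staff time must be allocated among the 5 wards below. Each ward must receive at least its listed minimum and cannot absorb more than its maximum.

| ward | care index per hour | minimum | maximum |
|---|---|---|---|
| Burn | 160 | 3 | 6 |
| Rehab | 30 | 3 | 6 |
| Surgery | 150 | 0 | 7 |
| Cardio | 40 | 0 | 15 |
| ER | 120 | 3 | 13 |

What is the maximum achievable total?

2310

Meeting every minimum uses 3+3+0+0+3 = 9 nurse-hours, leaving 9.
Order the wards by care index per hour: Burn 160 > Surgery 150 > ER 120 > Cardio 40 > Rehab 30.
Burn: +3 to 6 (cap) — 6 left.
Surgery: +6 (room for 7) → 6. Pool exhausted.
Total = 160×6 + 30×3 + 150×6 + 120×3 = 2310.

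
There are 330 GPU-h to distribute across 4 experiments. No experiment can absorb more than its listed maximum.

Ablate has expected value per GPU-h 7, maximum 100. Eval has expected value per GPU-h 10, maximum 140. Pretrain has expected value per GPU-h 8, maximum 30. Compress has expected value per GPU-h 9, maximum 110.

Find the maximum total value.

2980

Rank by expected value per GPU-h: Eval 10 > Compress 9 > Pretrain 8 > Ablate 7.
Eval takes 140 to reach its cap of 140 — 190 left.
Give Compress 110 to hit its cap of 110 — 80 left.
Pretrain: +30 to 30 (cap) — 50 left.
Only 50 left; Ablate takes them to reach 50.
Total = 7×50 + 10×140 + 8×30 + 9×110 = 2980.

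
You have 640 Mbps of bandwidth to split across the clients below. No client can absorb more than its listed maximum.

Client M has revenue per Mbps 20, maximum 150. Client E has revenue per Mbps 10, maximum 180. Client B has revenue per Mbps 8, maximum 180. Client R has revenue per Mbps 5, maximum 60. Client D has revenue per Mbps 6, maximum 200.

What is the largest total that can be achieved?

Rank by revenue per Mbps: Client M 20 > Client E 10 > Client B 8 > Client D 6 > Client R 5.
Client M: +150 to 150 (cap) — 490 left.
Client E takes 180 to reach its cap of 180 — 310 left.
Give Client B 180 to hit its cap of 180 — 130 left.
Client D has room for 200 but only 130 remain, so it gets 130.
Total = 20×150 + 10×180 + 8×180 + 6×130 = 7020.

7020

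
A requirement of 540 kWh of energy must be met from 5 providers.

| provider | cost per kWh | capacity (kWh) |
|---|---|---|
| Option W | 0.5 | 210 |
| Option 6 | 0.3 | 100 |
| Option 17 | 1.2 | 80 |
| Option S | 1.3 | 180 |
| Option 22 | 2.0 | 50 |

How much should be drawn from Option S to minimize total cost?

Cheapest first:
Option 6 (0.3): use full 100 — 440 kWh to go.
Option W at 0.5: take all 210 kWh — 230 still needed.
Take 80 from Option 17 at 1.2 — need 150 more.
Option S at 1.3: take 150 of its 180 — requirement met.
Option 22: unused.

150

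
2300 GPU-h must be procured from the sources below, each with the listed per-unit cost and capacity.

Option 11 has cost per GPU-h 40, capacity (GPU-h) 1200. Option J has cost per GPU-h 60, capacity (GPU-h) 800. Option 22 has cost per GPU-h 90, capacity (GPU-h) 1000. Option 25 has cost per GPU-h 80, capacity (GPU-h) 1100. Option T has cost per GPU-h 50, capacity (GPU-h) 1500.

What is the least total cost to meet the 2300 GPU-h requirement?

Cheapest first:
Option 11 at 40: take all 1200 GPU-h ; 1100 still needed.
Option T at 50: take 1100 of its 1500 ; requirement met.
Option J, Option 25, Option 22: unused.
Cost = 1200×40 + 1100×50 = 103000.

103000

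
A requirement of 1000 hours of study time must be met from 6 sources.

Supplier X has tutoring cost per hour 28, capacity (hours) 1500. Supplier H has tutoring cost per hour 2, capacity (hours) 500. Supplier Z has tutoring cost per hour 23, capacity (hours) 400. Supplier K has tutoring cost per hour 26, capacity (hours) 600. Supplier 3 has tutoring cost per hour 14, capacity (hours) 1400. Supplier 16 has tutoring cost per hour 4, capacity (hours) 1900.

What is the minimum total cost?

3000

Fill from the cheapest source first.
Supplier H at 2: take all 500 hours ; 500 still needed.
Take 500 from Supplier 16 at 4 to finish.
Supplier 3, Supplier Z, Supplier K, Supplier X: unused.
Cost = 500×2 + 500×4 = 3000.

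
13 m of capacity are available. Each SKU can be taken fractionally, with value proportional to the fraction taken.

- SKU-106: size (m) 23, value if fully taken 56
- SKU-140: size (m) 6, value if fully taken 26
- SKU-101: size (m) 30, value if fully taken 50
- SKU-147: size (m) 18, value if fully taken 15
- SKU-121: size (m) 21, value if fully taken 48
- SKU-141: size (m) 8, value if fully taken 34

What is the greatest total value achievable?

Sort by value density: SKU-140 26/6≈4.33, SKU-141 34/8≈4.25, SKU-106 56/23≈2.43, SKU-121 48/21≈2.29, SKU-101 50/30≈1.67, SKU-147 15/18≈0.833.
Take all of SKU-140 (6 m, value 26) → 7 m left.
7 m left: a 7/8 share of SKU-141 gives 34×7/8 = 29.75.
Total value = 55.75.

55.75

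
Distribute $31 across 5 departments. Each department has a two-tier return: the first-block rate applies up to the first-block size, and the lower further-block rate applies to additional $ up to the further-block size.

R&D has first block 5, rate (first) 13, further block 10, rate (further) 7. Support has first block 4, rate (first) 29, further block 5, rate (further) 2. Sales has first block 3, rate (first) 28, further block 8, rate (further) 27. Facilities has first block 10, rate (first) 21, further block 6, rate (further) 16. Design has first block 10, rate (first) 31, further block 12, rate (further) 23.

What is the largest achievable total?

864

Treat each block as its own option and order by rate: Design/first 31 > Support/first 29 > Sales/first 28 > Sales/second 27 > Design/second 23 > Facilities/first 21 > Facilities/second 16 > R&D/first 13 > R&D/second 7 > Support/second 2.
Design first at 31: fill all 10 → 21 left.
Support/first (29): +4 → 17 left.
Sales/first (28): +3 → 14 left.
Sales second at 27: fill all 8 → 6 left.
6 remain; put them into Design second at 23.
Total = 31×10 + 29×4 + 28×3 + 27×8 + 23×6 = 864.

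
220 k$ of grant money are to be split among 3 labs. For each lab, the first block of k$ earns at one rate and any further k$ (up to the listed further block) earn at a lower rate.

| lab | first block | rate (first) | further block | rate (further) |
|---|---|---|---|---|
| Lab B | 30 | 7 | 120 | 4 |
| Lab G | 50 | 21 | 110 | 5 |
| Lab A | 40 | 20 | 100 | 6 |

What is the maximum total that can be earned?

Order all 6 blocks by rate: Lab G/T1 21 > Lab A/T1 20 > Lab B/T1 7 > Lab A/T2 6 > Lab G/T2 5 > Lab B/T2 4.
Lab G/T1 (21): +50 → 170 left.
Lab A/T1 (20): +40 → 130 left.
Lab B T1 at 7: fill all 30 → 100 left.
Lab A T2 at 6: fill all 100 → 0 left.
Total = 21×50 + 20×40 + 7×30 + 6×100 = 2660.

2660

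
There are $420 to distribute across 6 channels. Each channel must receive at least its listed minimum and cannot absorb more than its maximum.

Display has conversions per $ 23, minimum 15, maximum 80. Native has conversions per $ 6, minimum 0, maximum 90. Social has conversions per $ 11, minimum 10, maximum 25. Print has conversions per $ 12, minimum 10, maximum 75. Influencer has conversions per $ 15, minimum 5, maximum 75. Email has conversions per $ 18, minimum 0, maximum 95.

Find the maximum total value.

Meeting every minimum uses 15+0+10+10+5+0 = 40 $, leaving 380.
Order the channels by conversions per $: Display 23 > Email 18 > Influencer 15 > Print 12 > Social 11 > Native 6.
Display: +65 to 80 (cap) ; 315 left.
Give Email 95 more to hit its cap of 95 ; 220 left.
Influencer takes 70 more to reach its cap of 75 ; 150 left.
Print: +65 to 75 (cap) ; 85 left.
Give Social 15 more to hit its cap of 25 ; 70 left.
Only 70 left; Native takes them to reach 70.
Total = 23×80 + 6×70 + 11×25 + 12×75 + 15×75 + 18×95 = 6270.

6270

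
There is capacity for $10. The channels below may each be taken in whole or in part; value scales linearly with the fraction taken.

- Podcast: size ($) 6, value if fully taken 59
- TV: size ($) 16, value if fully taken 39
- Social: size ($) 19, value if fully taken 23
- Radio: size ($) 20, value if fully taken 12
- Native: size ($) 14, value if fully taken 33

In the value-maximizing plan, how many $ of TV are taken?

4

Rank by value-to-size ratio: Podcast 59/6≈9.83, TV 39/16≈2.44, Native 33/14≈2.36, Social 23/19≈1.21, Radio 12/20≈0.6.
All 6 $ of Podcast fit (value 59) — 4 remain.
Only 4 $ remain; take 4/16 of TV for value 39×4/16 = 9.75.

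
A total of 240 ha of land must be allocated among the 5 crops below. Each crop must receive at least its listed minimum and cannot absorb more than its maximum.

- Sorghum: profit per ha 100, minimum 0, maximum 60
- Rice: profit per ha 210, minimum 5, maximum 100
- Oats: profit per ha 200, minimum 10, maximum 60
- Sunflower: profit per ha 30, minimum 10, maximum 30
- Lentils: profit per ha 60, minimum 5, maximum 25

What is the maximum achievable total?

Meeting every minimum uses 0+5+10+10+5 = 30 ha, leaving 210.
Highest profit per ha first: Rice 210 > Oats 200 > Sorghum 100 > Lentils 60 > Sunflower 30.
Rice takes 95 more to reach its cap of 100 — 115 left.
Give Oats 50 more to hit its cap of 60 — 65 left.
Give Sorghum 60 more to hit its cap of 60 — 5 left.
Only 5 left; Lentils takes them to reach 10.
Total = 100×60 + 210×100 + 200×60 + 30×10 + 60×10 = 39900.

39900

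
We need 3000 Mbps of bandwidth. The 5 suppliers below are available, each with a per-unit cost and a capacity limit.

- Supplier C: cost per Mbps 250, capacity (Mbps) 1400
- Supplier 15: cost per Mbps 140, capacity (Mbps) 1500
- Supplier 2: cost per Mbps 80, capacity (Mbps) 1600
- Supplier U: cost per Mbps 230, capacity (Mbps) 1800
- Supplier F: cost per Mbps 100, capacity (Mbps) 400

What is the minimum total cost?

308000

Use suppliers in increasing cost order.
Take 1600 from Supplier 2 at 80 → need 1400 more.
Supplier F (100): use full 400 → 1000 Mbps to go.
Take 1000 from Supplier 15 at 140 to finish.
Supplier U, Supplier C: unused.
Cost = 1600×80 + 400×100 + 1000×140 = 308000.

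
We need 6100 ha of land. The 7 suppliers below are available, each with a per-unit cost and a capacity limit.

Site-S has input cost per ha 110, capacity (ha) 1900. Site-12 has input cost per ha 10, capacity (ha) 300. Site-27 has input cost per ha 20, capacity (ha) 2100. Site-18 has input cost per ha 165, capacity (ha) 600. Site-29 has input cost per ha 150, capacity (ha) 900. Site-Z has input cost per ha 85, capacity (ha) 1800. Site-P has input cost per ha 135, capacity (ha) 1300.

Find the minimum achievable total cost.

407000

Cheapest first:
Site-12 (10): use full 300 → 5800 ha to go.
Take 2100 from Site-27 at 20 → need 3700 more.
Site-Z at 85: take all 1800 ha → 1900 still needed.
Site-S at 110: take all 1900 ha → 0 still needed.
Site-P, Site-29, Site-18: unused.
Cost = 300×10 + 2100×20 + 1800×85 + 1900×110 = 407000.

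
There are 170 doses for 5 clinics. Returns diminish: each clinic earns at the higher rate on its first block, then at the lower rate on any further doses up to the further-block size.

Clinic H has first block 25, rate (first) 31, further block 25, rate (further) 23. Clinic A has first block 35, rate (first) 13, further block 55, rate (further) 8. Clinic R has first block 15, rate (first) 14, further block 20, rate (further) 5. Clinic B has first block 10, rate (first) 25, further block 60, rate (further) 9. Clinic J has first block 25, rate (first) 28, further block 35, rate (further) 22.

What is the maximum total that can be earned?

3735

Treat each block as its own option and order by rate: Clinic H/T1 31 > Clinic J/T1 28 > Clinic B/T1 25 > Clinic H/T2 23 > Clinic J/T2 22 > Clinic R/T1 14 > Clinic A/T1 13 > Clinic B/T2 9 > Clinic A/T2 8 > Clinic R/T2 5.
Fill Clinic H T1 block (25 at 31) → 145 left.
Clinic J T1 at 28: fill all 25 → 120 left.
Clinic B T1 at 25: fill all 10 → 110 left.
Clinic H T2 at 23: fill all 25 → 85 left.
Clinic J T2 at 22: fill all 35 → 50 left.
Clinic R/T1 (14): +15 → 35 left.
Fill Clinic A T1 block (35 at 13) → 0 left.
Total = 31×25 + 28×25 + 25×10 + 23×25 + 22×35 + 14×15 + 13×35 = 3735.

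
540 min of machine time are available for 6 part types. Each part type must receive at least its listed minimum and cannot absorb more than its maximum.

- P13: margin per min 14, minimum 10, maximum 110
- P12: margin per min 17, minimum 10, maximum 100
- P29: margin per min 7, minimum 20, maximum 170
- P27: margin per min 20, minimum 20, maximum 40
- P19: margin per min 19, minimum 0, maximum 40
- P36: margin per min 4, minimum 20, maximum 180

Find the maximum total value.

Meeting every minimum uses 10+10+20+20+0+20 = 80 min, leaving 460.
Highest margin per min first: P27 20 > P19 19 > P12 17 > P13 14 > P29 7 > P36 4.
Give P27 20 more to hit its cap of 40 — 440 left.
P19 takes 40 more to reach its cap of 40 — 400 left.
Give P12 90 more to hit its cap of 100 — 310 left.
P13 takes 100 more to reach its cap of 110 — 210 left.
P29 takes 150 more to reach its cap of 170 — 60 left.
P36: +60 (room for 160) → 80. Pool exhausted.
Total = 14×110 + 17×100 + 7×170 + 20×40 + 19×40 + 4×80 = 6310.

6310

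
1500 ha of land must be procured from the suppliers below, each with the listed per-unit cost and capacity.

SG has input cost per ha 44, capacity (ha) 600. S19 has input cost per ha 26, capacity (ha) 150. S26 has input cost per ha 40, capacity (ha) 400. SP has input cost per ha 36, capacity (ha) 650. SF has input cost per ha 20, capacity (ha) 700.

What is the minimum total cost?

Cheapest first:
SF (20): use full 700 — 800 ha to go.
S19 (26): use full 150 — 650 ha to go.
Take 650 from SP at 36 — need 0 more.
S26, SG: unused.
Cost = 700×20 + 150×26 + 650×36 = 41300.

41300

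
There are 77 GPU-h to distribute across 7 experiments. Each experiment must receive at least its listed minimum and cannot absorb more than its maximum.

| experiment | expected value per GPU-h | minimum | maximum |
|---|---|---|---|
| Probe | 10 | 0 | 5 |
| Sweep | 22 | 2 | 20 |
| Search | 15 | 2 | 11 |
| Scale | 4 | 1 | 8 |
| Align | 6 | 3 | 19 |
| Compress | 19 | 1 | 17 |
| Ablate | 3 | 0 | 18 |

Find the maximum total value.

1112

Meeting every minimum uses 0+2+2+1+3+1+0 = 9 GPU-h, leaving 68.
Order the experiments by expected value per GPU-h: Sweep 22 > Compress 19 > Search 15 > Probe 10 > Align 6 > Scale 4 > Ablate 3.
Give Sweep 18 more to hit its cap of 20 ; 50 left.
Compress takes 16 more to reach its cap of 17 ; 34 left.
Search takes 9 more to reach its cap of 11 ; 25 left.
Give Probe 5 more to hit its cap of 5 ; 20 left.
Align takes 16 more to reach its cap of 19 ; 4 left.
Only 4 left; Scale takes them to reach 5.
Total = 10×5 + 22×20 + 15×11 + 4×5 + 6×19 + 19×17 = 1112.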